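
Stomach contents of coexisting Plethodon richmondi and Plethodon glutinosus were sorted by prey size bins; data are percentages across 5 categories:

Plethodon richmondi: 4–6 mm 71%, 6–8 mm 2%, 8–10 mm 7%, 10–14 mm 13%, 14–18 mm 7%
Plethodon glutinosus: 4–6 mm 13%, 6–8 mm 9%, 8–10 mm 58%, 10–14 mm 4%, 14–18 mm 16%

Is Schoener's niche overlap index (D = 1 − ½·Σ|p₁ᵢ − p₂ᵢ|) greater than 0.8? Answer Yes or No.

Convert percentages to proportions (divide by 100).
Σ|p₁ᵢ − p₂ᵢ| = 0.58 + 0.07 + 0.51 + 0.09 + 0.09 = 1.34
D = 1 − ½ × 1.34 = 1 − 0.670 = 0.3300
D = 0.3300 < 0.8 → No.

No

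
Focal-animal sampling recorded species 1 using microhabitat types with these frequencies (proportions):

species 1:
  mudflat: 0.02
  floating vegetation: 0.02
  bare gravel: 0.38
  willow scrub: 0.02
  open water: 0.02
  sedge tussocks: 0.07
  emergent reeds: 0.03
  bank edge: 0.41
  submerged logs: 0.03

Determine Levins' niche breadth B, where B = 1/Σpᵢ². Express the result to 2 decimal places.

Σpᵢ² = 0.02² + 0.02² + 0.38² + 0.02² + 0.02² + 0.07² + 0.03² + 0.41² + 0.03² = 0.0004 + 0.0004 + 0.1444 + 0.0004 + 0.0004 + 0.0049 + 0.0009 + 0.1681 + 0.0009 = 0.3208
B = 1 / 0.3208 = 3.1172

3.12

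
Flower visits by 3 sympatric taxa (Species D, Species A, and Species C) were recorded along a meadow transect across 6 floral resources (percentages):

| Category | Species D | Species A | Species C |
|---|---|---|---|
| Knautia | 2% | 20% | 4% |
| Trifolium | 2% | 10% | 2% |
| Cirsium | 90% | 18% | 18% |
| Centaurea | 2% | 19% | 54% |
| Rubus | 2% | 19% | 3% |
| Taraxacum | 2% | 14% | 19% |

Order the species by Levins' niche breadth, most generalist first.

Convert percentages to proportions (divide by 100).
Σp_Dᵢ² = 0.02² + 0.02² + 0.90² + 0.02² + 0.02² + 0.02² = 0.0004 + 0.0004 + 0.8100 + 0.0004 + 0.0004 + 0.0004 = 0.8120
B_D = 1 / 0.8120 = 1.2315
Σp_Aᵢ² = 0.20² + 0.10² + 0.18² + 0.19² + 0.19² + 0.14² = 0.0400 + 0.0100 + 0.0324 + 0.0361 + 0.0361 + 0.0196 = 0.1742
B_A = 1 / 0.1742 = 5.7405
Σp_Cᵢ² = 0.04² + 0.02² + 0.18² + 0.54² + 0.03² + 0.19² = 0.0016 + 0.0004 + 0.0324 + 0.2916 + 0.0009 + 0.0361 = 0.3630
B_C = 1 / 0.3630 = 2.7548
Ranking by B (broadest → narrowest): Species A (5.74) > Species C (2.75) > Species D (1.23)

Species A > Species C > Species D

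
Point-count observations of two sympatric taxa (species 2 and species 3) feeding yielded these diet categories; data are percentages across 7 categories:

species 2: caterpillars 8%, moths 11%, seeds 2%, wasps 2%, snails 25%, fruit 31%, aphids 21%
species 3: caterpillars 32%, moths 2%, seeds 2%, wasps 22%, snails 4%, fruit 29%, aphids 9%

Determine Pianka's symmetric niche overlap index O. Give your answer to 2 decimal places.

0.65

Convert percentages to proportions (divide by 100).
Σ p₁ᵢp₂ᵢ = 0.0256 + 0.0022 + 0.0004 + 0.0044 + 0.0100 + 0.0899 + 0.0189 = 0.1514
Σp_1ᵢ² = 0.08² + 0.11² + 0.02² + 0.02² + 0.25² + 0.31² + 0.21² = 0.0064 + 0.0121 + 0.0004 + 0.0004 + 0.0625 + 0.0961 + 0.0441 = 0.2220
Σp_2ᵢ² = 0.32² + 0.02² + 0.02² + 0.22² + 0.04² + 0.29² + 0.09² = 0.1024 + 0.0004 + 0.0004 + 0.0484 + 0.0016 + 0.0841 + 0.0081 = 0.2454
O = 0.1514 / √(0.2220 × 0.2454) = 0.1514 / 0.23341 = 0.6486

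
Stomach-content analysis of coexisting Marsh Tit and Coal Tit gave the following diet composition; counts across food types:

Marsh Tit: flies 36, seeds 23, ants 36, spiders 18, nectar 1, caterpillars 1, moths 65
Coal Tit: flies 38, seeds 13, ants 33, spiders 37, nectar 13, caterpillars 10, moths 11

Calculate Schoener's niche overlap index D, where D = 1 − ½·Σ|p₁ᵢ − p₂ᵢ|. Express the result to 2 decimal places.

Proportions for Marsh Tit (n=180): 36/180=0.2000, 23/180=0.1278, 36/180=0.2000, 18/180=0.1000, 1/180=0.0056, 1/180=0.0056, 65/180=0.3611
Proportions for Coal Tit (n=155): 38/155=0.2452, 13/155=0.0839, 33/155=0.2129, 37/155=0.2387, 13/155=0.0839, 10/155=0.0645, 11/155=0.0710
Σ|p₁ᵢ − p₂ᵢ| = 0.0452 + 0.0439 + 0.0129 + 0.1387 + 0.0783 + 0.0589 + 0.2901 = 0.6680
D = 1 − ½ × 0.6680 = 1 − 0.33400 = 0.66600

0.67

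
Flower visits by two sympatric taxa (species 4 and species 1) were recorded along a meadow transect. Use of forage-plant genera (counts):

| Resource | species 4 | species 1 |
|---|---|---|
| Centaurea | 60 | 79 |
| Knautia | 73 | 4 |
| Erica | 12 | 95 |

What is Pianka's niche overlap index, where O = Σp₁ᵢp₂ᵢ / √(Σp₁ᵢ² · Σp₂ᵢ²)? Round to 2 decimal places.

Proportions for species 4 (n=145): 60/145=0.4138, 73/145=0.5034, 12/145=0.0828
Proportions for species 1 (n=178): 79/178=0.4438, 4/178=0.0225, 95/178=0.5337
Σ p₁ᵢp₂ᵢ = 0.183644 + 0.011327 + 0.044190 = 0.239161
Σp_1ᵢ² = 0.4138² + 0.5034² + 0.0828² = 0.171230 + 0.253412 + 0.006856 = 0.431498
Σp_2ᵢ² = 0.4438² + 0.0225² + 0.5337² = 0.196958 + 0.000506 + 0.284836 = 0.482300
O = 0.239161 / √(0.431498 × 0.482300) = 0.239161 / 0.4561924 = 0.5243

0.52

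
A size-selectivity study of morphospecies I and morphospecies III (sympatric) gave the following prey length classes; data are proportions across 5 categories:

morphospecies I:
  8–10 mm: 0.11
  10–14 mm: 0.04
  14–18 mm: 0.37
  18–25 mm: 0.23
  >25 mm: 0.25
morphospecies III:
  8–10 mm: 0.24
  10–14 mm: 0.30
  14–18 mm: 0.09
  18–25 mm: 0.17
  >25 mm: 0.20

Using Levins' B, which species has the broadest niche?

morphospecies III

Σp_Iᵢ² = 0.11² + 0.04² + 0.37² + 0.23² + 0.25² = 0.0121 + 0.0016 + 0.1369 + 0.0529 + 0.0625 = 0.2660
B_I = 1 / 0.2660 = 3.7594
Σp_IIIᵢ² = 0.24² + 0.30² + 0.09² + 0.17² + 0.20² = 0.0576 + 0.0900 + 0.0081 + 0.0289 + 0.0400 = 0.2246
B_III = 1 / 0.2246 = 4.4524
Highest B → broadest niche (most generalist): morphospecies III (B = 4.45).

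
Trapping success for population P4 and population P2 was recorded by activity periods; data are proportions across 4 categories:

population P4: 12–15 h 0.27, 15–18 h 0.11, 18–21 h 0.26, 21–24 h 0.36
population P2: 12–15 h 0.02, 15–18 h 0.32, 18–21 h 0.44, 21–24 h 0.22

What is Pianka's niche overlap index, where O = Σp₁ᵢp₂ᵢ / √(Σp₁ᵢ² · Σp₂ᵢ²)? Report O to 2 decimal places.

0.75

Σ p₁ᵢp₂ᵢ = 0.0054 + 0.0352 + 0.1144 + 0.0792 = 0.2342
Σp_1ᵢ² = 0.27² + 0.11² + 0.26² + 0.36² = 0.0729 + 0.0121 + 0.0676 + 0.1296 = 0.2822
Σp_2ᵢ² = 0.02² + 0.32² + 0.44² + 0.22² = 0.0004 + 0.1024 + 0.1936 + 0.0484 = 0.3448
O = 0.2342 / √(0.2822 × 0.3448) = 0.2342 / 0.31193 = 0.7508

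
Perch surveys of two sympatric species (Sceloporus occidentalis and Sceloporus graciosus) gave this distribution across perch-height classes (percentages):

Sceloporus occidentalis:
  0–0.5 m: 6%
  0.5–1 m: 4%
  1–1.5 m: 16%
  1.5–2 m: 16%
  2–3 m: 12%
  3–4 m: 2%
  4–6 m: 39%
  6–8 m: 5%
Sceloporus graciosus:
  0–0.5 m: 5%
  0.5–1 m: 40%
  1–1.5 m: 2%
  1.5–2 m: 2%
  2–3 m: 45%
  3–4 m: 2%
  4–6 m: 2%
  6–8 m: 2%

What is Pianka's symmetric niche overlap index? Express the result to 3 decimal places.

0.308

Convert percentages to proportions (divide by 100).
Σ p₁ᵢp₂ᵢ = 0.0030 + 0.0160 + 0.0032 + 0.0032 + 0.0540 + 0.0004 + 0.0078 + 0.0010 = 0.0886
Σp_1ᵢ² = 0.06² + 0.04² + 0.16² + 0.16² + 0.12² + 0.02² + 0.39² + 0.05² = 0.0036 + 0.0016 + 0.0256 + 0.0256 + 0.0144 + 0.0004 + 0.1521 + 0.0025 = 0.2258
Σp_2ᵢ² = 0.05² + 0.40² + 0.02² + 0.02² + 0.45² + 0.02² + 0.02² + 0.02² = 0.0025 + 0.1600 + 0.0004 + 0.0004 + 0.2025 + 0.0004 + 0.0004 + 0.0004 = 0.3670
O = 0.0886 / √(0.2258 × 0.3670) = 0.0886 / 0.287869 = 0.30778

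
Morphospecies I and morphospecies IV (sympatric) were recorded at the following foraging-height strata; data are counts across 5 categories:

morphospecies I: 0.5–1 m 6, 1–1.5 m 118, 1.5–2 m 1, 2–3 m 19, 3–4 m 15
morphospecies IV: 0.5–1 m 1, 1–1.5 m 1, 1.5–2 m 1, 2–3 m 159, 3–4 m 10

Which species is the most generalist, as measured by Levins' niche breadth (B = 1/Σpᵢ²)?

morphospecies I

Proportions for morphospecies I (n=159): 6/159=0.0377, 118/159=0.7421, 1/159=0.0063, 19/159=0.1195, 15/159=0.0943
Proportions for morphospecies IV (n=172): 1/172=0.0058, 1/172=0.0058, 1/172=0.0058, 159/172=0.9244, 10/172=0.0581
Σp_Iᵢ² = 0.0377² + 0.7421² + 0.0063² + 0.1195² + 0.0943² = 0.001421 + 0.550712 + 0.000040 + 0.014280 + 0.008892 = 0.575345
B_I = 1 / 0.575345 = 1.7381
Σp_IVᵢ² = 0.0058² + 0.0058² + 0.0058² + 0.9244² + 0.0581² = 0.000034 + 0.000034 + 0.000034 + 0.854515 + 0.003376 = 0.857993
B_IV = 1 / 0.857993 = 1.1655
Highest B → broadest niche (most generalist): morphospecies I (B = 1.74).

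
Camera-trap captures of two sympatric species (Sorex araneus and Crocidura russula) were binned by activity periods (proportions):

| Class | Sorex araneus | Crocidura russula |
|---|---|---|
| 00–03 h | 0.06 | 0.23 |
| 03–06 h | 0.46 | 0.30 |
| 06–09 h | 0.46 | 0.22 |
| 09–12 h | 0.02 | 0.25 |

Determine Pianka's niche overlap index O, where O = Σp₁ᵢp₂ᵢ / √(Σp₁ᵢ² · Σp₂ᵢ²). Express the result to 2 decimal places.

0.78

Σ p₁ᵢp₂ᵢ = 0.0138 + 0.1380 + 0.1012 + 0.0050 = 0.2580
Σp_1ᵢ² = 0.06² + 0.46² + 0.46² + 0.02² = 0.0036 + 0.2116 + 0.2116 + 0.0004 = 0.4272
Σp_2ᵢ² = 0.23² + 0.30² + 0.22² + 0.25² = 0.0529 + 0.0900 + 0.0484 + 0.0625 = 0.2538
O = 0.2580 / √(0.4272 × 0.2538) = 0.2580 / 0.32928 = 0.7835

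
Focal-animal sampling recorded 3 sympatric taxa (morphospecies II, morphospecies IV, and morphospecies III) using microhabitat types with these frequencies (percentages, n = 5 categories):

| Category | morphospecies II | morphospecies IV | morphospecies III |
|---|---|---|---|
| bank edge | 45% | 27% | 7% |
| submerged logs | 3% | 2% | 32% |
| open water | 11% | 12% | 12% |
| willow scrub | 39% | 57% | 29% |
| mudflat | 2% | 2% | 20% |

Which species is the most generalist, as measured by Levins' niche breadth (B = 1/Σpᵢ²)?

morphospecies III

Convert percentages to proportions (divide by 100).
Σp_IIᵢ² = 0.45² + 0.03² + 0.11² + 0.39² + 0.02² = 0.2025 + 0.0009 + 0.0121 + 0.1521 + 0.0004 = 0.3680
B_II = 1 / 0.3680 = 2.7174
Σp_IVᵢ² = 0.27² + 0.02² + 0.12² + 0.57² + 0.02² = 0.0729 + 0.0004 + 0.0144 + 0.3249 + 0.0004 = 0.4130
B_IV = 1 / 0.4130 = 2.4213
Σp_IIIᵢ² = 0.07² + 0.32² + 0.12² + 0.29² + 0.20² = 0.0049 + 0.1024 + 0.0144 + 0.0841 + 0.0400 = 0.2458
B_III = 1 / 0.2458 = 4.0683
Highest B → broadest niche (most generalist): morphospecies III (B = 4.07).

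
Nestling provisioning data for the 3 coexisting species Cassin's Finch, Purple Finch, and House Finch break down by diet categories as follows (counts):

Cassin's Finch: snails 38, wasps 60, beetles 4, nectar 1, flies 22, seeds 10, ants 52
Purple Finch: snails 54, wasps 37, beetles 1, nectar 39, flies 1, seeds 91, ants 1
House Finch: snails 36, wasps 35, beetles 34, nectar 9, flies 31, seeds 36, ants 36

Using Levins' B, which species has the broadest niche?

House Finch

Proportions for Cassin's Finch (n=187): 38/187=0.2032, 60/187=0.3209, 4/187=0.0214, 1/187=0.0053, 22/187=0.1176, 10/187=0.0535, 52/187=0.2781
Proportions for Purple Finch (n=224): 54/224=0.2411, 37/224=0.1652, 1/224=0.0045, 39/224=0.1741, 1/224=0.0045, 91/224=0.4063, 1/224=0.0045
Proportions for House Finch (n=217): 36/217=0.1659, 35/217=0.1613, 34/217=0.1567, 9/217=0.0415, 31/217=0.1429, 36/217=0.1659, 36/217=0.1659
Σp_Cassᵢ² = 0.2032² + 0.3209² + 0.0214² + 0.0053² + 0.1176² + 0.0535² + 0.2781² = 0.041290 + 0.102977 + 0.000458 + 0.000028 + 0.013830 + 0.002862 + 0.077340 = 0.238785
B_Cass = 1 / 0.238785 = 4.1879
Σp_Purpᵢ² = 0.2411² + 0.1652² + 0.0045² + 0.1741² + 0.0045² + 0.4063² + 0.0045² = 0.058129 + 0.027291 + 0.000020 + 0.030311 + 0.000020 + 0.165080 + 0.000020 = 0.280871
B_Purp = 1 / 0.280871 = 3.5604
Σp_Housᵢ² = 0.1659² + 0.1613² + 0.1567² + 0.0415² + 0.1429² + 0.1659² + 0.1659² = 0.027523 + 0.026018 + 0.024555 + 0.001722 + 0.020420 + 0.027523 + 0.027523 = 0.155284
B_Hous = 1 / 0.155284 = 6.4398
Highest B → broadest niche (most generalist): House Finch (B = 6.44).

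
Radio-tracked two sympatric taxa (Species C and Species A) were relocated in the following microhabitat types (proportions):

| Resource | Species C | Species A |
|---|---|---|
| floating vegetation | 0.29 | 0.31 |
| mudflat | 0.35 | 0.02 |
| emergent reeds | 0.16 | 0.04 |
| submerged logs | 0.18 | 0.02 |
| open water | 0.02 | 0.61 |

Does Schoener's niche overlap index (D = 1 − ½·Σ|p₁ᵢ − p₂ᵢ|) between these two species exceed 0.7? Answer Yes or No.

No

Σ|p₁ᵢ − p₂ᵢ| = 0.02 + 0.33 + 0.12 + 0.16 + 0.59 = 1.22
D = 1 − ½ × 1.22 = 1 − 0.610 = 0.3900
D = 0.3900 < 0.7 → No.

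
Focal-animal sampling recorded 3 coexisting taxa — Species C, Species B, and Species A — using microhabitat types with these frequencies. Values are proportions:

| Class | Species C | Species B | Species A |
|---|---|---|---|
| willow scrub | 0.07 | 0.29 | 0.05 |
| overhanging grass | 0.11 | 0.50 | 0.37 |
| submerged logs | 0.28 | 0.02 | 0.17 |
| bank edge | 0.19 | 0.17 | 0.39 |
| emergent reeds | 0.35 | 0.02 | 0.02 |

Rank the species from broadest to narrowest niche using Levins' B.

Species C > Species A > Species B

Σp_Cᵢ² = 0.07² + 0.11² + 0.28² + 0.19² + 0.35² = 0.0049 + 0.0121 + 0.0784 + 0.0361 + 0.1225 = 0.2540
B_C = 1 / 0.2540 = 3.9370
Σp_Bᵢ² = 0.29² + 0.50² + 0.02² + 0.17² + 0.02² = 0.0841 + 0.2500 + 0.0004 + 0.0289 + 0.0004 = 0.3638
B_B = 1 / 0.3638 = 2.7488
Σp_Aᵢ² = 0.05² + 0.37² + 0.17² + 0.39² + 0.02² = 0.0025 + 0.1369 + 0.0289 + 0.1521 + 0.0004 = 0.3208
B_A = 1 / 0.3208 = 3.1172
Ranking by B (broadest → narrowest): Species C (3.94) > Species A (3.12) > Species B (2.75)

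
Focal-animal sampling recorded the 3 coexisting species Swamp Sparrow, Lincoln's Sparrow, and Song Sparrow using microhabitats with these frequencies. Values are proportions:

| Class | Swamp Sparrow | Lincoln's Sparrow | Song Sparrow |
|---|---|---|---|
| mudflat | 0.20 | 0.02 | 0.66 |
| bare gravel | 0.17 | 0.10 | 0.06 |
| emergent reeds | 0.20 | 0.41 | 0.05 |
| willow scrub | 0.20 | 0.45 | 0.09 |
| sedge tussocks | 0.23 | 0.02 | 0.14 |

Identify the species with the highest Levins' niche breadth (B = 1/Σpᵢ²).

Σp_Swamᵢ² = 0.20² + 0.17² + 0.20² + 0.20² + 0.23² = 0.0400 + 0.0289 + 0.0400 + 0.0400 + 0.0529 = 0.2018
B_Swam = 1 / 0.2018 = 4.9554
Σp_Lincᵢ² = 0.02² + 0.10² + 0.41² + 0.45² + 0.02² = 0.0004 + 0.0100 + 0.1681 + 0.2025 + 0.0004 = 0.3814
B_Linc = 1 / 0.3814 = 2.6219
Σp_Songᵢ² = 0.66² + 0.06² + 0.05² + 0.09² + 0.14² = 0.4356 + 0.0036 + 0.0025 + 0.0081 + 0.0196 = 0.4694
B_Song = 1 / 0.4694 = 2.1304
Highest B → broadest niche (most generalist): Swamp Sparrow (B = 4.96).

Swamp Sparrow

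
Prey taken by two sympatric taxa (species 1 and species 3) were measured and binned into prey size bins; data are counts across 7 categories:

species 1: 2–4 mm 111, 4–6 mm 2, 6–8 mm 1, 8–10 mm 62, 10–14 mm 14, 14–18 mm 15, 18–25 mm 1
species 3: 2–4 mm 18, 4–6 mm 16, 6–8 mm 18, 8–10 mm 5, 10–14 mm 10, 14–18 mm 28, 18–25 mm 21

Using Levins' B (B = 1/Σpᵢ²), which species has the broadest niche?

species 3

Proportions for species 1 (n=206): 111/206=0.5388, 2/206=0.0097, 1/206=0.0049, 62/206=0.3010, 14/206=0.0680, 15/206=0.0728, 1/206=0.0049
Proportions for species 3 (n=116): 18/116=0.1552, 16/116=0.1379, 18/116=0.1552, 5/116=0.0431, 10/116=0.0862, 28/116=0.2414, 21/116=0.1810
Σp_1ᵢ² = 0.5388² + 0.0097² + 0.0049² + 0.3010² + 0.0680² + 0.0728² + 0.0049² = 0.290305 + 0.000094 + 0.000024 + 0.090601 + 0.004624 + 0.005300 + 0.000024 = 0.390972
B_1 = 1 / 0.390972 = 2.5577
Σp_3ᵢ² = 0.1552² + 0.1379² + 0.1552² + 0.0431² + 0.0862² + 0.2414² + 0.1810² = 0.024087 + 0.019016 + 0.024087 + 0.001858 + 0.007430 + 0.058274 + 0.032761 = 0.167513
B_3 = 1 / 0.167513 = 5.9697
Highest B → broadest niche (most generalist): species 3 (B = 5.97).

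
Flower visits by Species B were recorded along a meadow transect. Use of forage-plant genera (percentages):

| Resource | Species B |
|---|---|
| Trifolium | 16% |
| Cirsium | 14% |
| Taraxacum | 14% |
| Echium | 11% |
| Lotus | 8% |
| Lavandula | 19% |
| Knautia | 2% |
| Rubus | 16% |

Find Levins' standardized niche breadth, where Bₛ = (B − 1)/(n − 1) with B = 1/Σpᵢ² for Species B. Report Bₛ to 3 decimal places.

0.840

Convert percentages to proportions (divide by 100).
Σpᵢ² = 0.16² + 0.14² + 0.14² + 0.11² + 0.08² + 0.19² + 0.02² + 0.16² = 0.0256 + 0.0196 + 0.0196 + 0.0121 + 0.0064 + 0.0361 + 0.0004 + 0.0256 = 0.1454
B = 1 / 0.1454 = 6.87758
Bₛ = (B − 1)/(n − 1) = (6.87758 − 1)/(8 − 1) = 5.87758/7 = 0.83965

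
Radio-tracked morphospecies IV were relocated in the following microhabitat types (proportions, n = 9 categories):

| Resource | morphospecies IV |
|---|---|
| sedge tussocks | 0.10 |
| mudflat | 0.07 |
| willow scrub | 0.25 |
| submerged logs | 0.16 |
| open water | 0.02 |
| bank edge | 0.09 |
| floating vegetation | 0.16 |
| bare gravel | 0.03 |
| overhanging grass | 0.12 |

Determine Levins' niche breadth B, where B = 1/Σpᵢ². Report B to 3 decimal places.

Σpᵢ² = 0.10² + 0.07² + 0.25² + 0.16² + 0.02² + 0.09² + 0.16² + 0.03² + 0.12² = 0.0100 + 0.0049 + 0.0625 + 0.0256 + 0.0004 + 0.0081 + 0.0256 + 0.0009 + 0.0144 = 0.1524
B = 1 / 0.1524 = 6.56168

6.562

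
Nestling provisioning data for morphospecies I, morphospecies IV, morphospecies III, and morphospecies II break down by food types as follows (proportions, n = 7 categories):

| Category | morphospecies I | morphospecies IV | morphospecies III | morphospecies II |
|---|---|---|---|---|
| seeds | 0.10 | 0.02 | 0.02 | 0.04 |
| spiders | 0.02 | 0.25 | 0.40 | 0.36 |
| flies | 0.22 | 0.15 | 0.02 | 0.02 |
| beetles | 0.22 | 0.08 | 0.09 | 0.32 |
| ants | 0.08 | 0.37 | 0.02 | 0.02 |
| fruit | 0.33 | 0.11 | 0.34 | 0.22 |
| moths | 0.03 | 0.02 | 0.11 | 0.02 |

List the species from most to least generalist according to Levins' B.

morphospecies I > morphospecies IV > morphospecies II > morphospecies III

Σp_Iᵢ² = 0.10² + 0.02² + 0.22² + 0.22² + 0.08² + 0.33² + 0.03² = 0.0100 + 0.0004 + 0.0484 + 0.0484 + 0.0064 + 0.1089 + 0.0009 = 0.2234
B_I = 1 / 0.2234 = 4.4763
Σp_IVᵢ² = 0.02² + 0.25² + 0.15² + 0.08² + 0.37² + 0.11² + 0.02² = 0.0004 + 0.0625 + 0.0225 + 0.0064 + 0.1369 + 0.0121 + 0.0004 = 0.2412
B_IV = 1 / 0.2412 = 4.1459
Σp_IIIᵢ² = 0.02² + 0.40² + 0.02² + 0.09² + 0.02² + 0.34² + 0.11² = 0.0004 + 0.1600 + 0.0004 + 0.0081 + 0.0004 + 0.1156 + 0.0121 = 0.2970
B_III = 1 / 0.2970 = 3.3670
Σp_IIᵢ² = 0.04² + 0.36² + 0.02² + 0.32² + 0.02² + 0.22² + 0.02² = 0.0016 + 0.1296 + 0.0004 + 0.1024 + 0.0004 + 0.0484 + 0.0004 = 0.2832
B_II = 1 / 0.2832 = 3.5311
Ranking by B (broadest → narrowest): morphospecies I (4.48) > morphospecies IV (4.15) > morphospecies II (3.53) > morphospecies III (3.37)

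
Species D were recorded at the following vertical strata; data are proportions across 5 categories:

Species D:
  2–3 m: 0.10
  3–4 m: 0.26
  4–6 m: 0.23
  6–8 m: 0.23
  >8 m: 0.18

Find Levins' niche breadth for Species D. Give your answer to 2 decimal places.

4.63

Σpᵢ² = 0.10² + 0.26² + 0.23² + 0.23² + 0.18² = 0.0100 + 0.0676 + 0.0529 + 0.0529 + 0.0324 = 0.2158
B = 1 / 0.2158 = 4.6339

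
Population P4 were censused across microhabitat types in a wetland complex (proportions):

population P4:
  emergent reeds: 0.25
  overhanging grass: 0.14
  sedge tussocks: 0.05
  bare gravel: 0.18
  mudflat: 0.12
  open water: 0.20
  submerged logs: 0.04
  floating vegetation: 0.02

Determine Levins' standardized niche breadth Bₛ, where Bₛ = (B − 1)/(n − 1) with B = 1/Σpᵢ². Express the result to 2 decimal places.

0.68

Σpᵢ² = 0.25² + 0.14² + 0.05² + 0.18² + 0.12² + 0.20² + 0.04² + 0.02² = 0.0625 + 0.0196 + 0.0025 + 0.0324 + 0.0144 + 0.0400 + 0.0016 + 0.0004 = 0.1734
B = 1 / 0.1734 = 5.7670
Bₛ = (B − 1)/(n − 1) = (5.7670 − 1)/(8 − 1) = 4.7670/7 = 0.6810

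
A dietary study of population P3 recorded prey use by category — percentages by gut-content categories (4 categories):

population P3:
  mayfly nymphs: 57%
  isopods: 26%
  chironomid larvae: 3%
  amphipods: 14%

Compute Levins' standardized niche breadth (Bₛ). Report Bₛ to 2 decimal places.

Convert percentages to proportions (divide by 100).
Σpᵢ² = 0.57² + 0.26² + 0.03² + 0.14² = 0.3249 + 0.0676 + 0.0009 + 0.0196 = 0.4130
B = 1 / 0.4130 = 2.4213
Bₛ = (B − 1)/(n − 1) = (2.4213 − 1)/(4 − 1) = 1.4213/3 = 0.4738

0.47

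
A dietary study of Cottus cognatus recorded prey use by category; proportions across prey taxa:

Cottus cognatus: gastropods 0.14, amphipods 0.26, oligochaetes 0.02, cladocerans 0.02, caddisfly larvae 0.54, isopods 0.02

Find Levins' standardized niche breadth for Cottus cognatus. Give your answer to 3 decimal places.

Σpᵢ² = 0.14² + 0.26² + 0.02² + 0.02² + 0.54² + 0.02² = 0.0196 + 0.0676 + 0.0004 + 0.0004 + 0.2916 + 0.0004 = 0.3800
B = 1 / 0.3800 = 2.63158
Bₛ = (B − 1)/(n − 1) = (2.63158 − 1)/(6 − 1) = 1.63158/5 = 0.32632

0.326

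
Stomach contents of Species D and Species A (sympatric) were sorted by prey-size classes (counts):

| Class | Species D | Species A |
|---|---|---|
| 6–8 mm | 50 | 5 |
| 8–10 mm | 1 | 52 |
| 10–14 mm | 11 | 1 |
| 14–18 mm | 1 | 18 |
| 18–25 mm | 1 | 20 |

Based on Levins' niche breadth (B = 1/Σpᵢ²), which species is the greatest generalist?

Species A

Proportions for Species D (n=64): 50/64=0.7813, 1/64=0.0156, 11/64=0.1719, 1/64=0.0156, 1/64=0.0156
Proportions for Species A (n=96): 5/96=0.0521, 52/96=0.5417, 1/96=0.0104, 18/96=0.1875, 20/96=0.2083
Σp_Dᵢ² = 0.7813² + 0.0156² + 0.1719² + 0.0156² + 0.0156² = 0.610430 + 0.000243 + 0.029550 + 0.000243 + 0.000243 = 0.640709
B_D = 1 / 0.640709 = 1.5608
Σp_Aᵢ² = 0.0521² + 0.5417² + 0.0104² + 0.1875² + 0.2083² = 0.002714 + 0.293439 + 0.000108 + 0.035156 + 0.043389 = 0.374806
B_A = 1 / 0.374806 = 2.6680
Highest B → broadest niche (most generalist): Species A (B = 2.67).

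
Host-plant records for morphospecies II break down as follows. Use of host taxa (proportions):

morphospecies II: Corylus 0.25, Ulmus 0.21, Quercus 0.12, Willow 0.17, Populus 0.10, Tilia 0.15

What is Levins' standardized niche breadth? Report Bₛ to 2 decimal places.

Σpᵢ² = 0.25² + 0.21² + 0.12² + 0.17² + 0.10² + 0.15² = 0.0625 + 0.0441 + 0.0144 + 0.0289 + 0.0100 + 0.0225 = 0.1824
B = 1 / 0.1824 = 5.4825
Bₛ = (B − 1)/(n − 1) = (5.4825 − 1)/(6 − 1) = 4.4825/5 = 0.8965

0.90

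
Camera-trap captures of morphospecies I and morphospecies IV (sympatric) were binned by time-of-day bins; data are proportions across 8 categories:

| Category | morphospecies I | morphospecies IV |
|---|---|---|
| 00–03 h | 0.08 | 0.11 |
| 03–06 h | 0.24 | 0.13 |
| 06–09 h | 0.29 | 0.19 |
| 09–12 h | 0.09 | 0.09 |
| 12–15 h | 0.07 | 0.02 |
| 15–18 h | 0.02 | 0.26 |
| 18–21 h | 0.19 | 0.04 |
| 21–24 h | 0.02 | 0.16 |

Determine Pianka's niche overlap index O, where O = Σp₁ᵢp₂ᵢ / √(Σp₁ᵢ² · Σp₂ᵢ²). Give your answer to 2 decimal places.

Σ p₁ᵢp₂ᵢ = 0.0088 + 0.0312 + 0.0551 + 0.0081 + 0.0014 + 0.0052 + 0.0076 + 0.0032 = 0.1206
Σp_1ᵢ² = 0.08² + 0.24² + 0.29² + 0.09² + 0.07² + 0.02² + 0.19² + 0.02² = 0.0064 + 0.0576 + 0.0841 + 0.0081 + 0.0049 + 0.0004 + 0.0361 + 0.0004 = 0.1980
Σp_2ᵢ² = 0.11² + 0.13² + 0.19² + 0.09² + 0.02² + 0.26² + 0.04² + 0.16² = 0.0121 + 0.0169 + 0.0361 + 0.0081 + 0.0004 + 0.0676 + 0.0016 + 0.0256 = 0.1684
O = 0.1206 / √(0.1980 × 0.1684) = 0.1206 / 0.18260 = 0.6605

0.66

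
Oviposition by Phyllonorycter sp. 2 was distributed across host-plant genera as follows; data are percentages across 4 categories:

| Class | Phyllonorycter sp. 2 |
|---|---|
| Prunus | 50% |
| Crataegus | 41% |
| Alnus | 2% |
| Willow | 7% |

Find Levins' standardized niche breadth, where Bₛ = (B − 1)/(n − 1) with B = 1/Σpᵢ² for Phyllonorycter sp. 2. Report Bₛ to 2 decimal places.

Convert percentages to proportions (divide by 100).
Σpᵢ² = 0.50² + 0.41² + 0.02² + 0.07² = 0.2500 + 0.1681 + 0.0004 + 0.0049 = 0.4234
B = 1 / 0.4234 = 2.3618
Bₛ = (B − 1)/(n − 1) = (2.3618 − 1)/(4 − 1) = 1.3618/3 = 0.4539

0.45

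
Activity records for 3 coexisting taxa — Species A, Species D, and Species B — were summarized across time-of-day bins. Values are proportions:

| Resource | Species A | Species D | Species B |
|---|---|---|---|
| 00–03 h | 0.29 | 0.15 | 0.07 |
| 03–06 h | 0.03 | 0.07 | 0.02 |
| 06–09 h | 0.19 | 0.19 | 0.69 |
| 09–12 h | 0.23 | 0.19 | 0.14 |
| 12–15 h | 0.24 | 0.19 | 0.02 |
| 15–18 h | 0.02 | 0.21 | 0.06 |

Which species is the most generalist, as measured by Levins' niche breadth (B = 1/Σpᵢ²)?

Σp_Aᵢ² = 0.29² + 0.03² + 0.19² + 0.23² + 0.24² + 0.02² = 0.0841 + 0.0009 + 0.0361 + 0.0529 + 0.0576 + 0.0004 = 0.2320
B_A = 1 / 0.2320 = 4.3103
Σp_Dᵢ² = 0.15² + 0.07² + 0.19² + 0.19² + 0.19² + 0.21² = 0.0225 + 0.0049 + 0.0361 + 0.0361 + 0.0361 + 0.0441 = 0.1798
B_D = 1 / 0.1798 = 5.5617
Σp_Bᵢ² = 0.07² + 0.02² + 0.69² + 0.14² + 0.02² + 0.06² = 0.0049 + 0.0004 + 0.4761 + 0.0196 + 0.0004 + 0.0036 = 0.5050
B_B = 1 / 0.5050 = 1.9802
Highest B → broadest niche (most generalist): Species D (B = 5.56).

Species D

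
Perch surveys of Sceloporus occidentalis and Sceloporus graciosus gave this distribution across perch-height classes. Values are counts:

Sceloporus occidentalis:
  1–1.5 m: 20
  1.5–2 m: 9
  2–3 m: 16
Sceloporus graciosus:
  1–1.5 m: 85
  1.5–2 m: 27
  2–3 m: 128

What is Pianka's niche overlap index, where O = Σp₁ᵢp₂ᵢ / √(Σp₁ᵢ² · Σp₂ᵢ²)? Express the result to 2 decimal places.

0.94

Proportions for Sceloporus occidentalis (n=45): 20/45=0.4444, 9/45=0.2000, 16/45=0.3556
Proportions for Sceloporus graciosus (n=240): 85/240=0.3542, 27/240=0.1125, 128/240=0.5333
Σ p₁ᵢp₂ᵢ = 0.157406 + 0.022500 + 0.189641 = 0.369547
Σp_1ᵢ² = 0.4444² + 0.2000² + 0.3556² = 0.197491 + 0.040000 + 0.126451 = 0.363942
Σp_2ᵢ² = 0.3542² + 0.1125² + 0.5333² = 0.125458 + 0.012656 + 0.284409 = 0.422523
O = 0.369547 / √(0.363942 × 0.422523) = 0.369547 / 0.3921401 = 0.9424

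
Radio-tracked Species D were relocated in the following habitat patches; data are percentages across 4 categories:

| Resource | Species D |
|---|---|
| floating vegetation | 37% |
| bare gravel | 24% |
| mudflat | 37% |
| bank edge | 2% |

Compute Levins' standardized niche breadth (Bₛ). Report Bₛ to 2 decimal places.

0.67

Convert percentages to proportions (divide by 100).
Σpᵢ² = 0.37² + 0.24² + 0.37² + 0.02² = 0.1369 + 0.0576 + 0.1369 + 0.0004 = 0.3318
B = 1 / 0.3318 = 3.0139
Bₛ = (B − 1)/(n − 1) = (3.0139 − 1)/(4 − 1) = 2.0139/3 = 0.6713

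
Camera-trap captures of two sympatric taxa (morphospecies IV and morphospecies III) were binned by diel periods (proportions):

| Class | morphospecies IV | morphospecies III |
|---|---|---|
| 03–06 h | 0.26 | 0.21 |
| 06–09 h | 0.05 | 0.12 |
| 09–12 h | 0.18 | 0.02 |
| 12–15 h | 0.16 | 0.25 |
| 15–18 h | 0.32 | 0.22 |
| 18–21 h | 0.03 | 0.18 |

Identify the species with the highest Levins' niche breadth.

Σp_IVᵢ² = 0.26² + 0.05² + 0.18² + 0.16² + 0.32² + 0.03² = 0.0676 + 0.0025 + 0.0324 + 0.0256 + 0.1024 + 0.0009 = 0.2314
B_IV = 1 / 0.2314 = 4.3215
Σp_IIIᵢ² = 0.21² + 0.12² + 0.02² + 0.25² + 0.22² + 0.18² = 0.0441 + 0.0144 + 0.0004 + 0.0625 + 0.0484 + 0.0324 = 0.2022
B_III = 1 / 0.2022 = 4.9456
Highest B → broadest niche (most generalist): morphospecies III (B = 4.95).

morphospecies III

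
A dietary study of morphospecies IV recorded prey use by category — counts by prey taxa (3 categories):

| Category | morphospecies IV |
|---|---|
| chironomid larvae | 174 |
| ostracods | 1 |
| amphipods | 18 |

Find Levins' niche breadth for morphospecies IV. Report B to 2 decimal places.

1.22

Proportions for morphospecies IV (n=193): 174/193=0.9016, 1/193=0.0052, 18/193=0.0933
Σpᵢ² = 0.9016² + 0.0052² + 0.0933² = 0.812883 + 0.000027 + 0.008705 = 0.821615
B = 1 / 0.821615 = 1.2171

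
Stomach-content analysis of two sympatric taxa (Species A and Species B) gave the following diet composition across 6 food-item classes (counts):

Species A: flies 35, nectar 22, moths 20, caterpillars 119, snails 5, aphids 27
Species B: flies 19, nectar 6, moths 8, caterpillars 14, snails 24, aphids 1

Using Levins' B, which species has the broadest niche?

Species B

Proportions for Species A (n=228): 35/228=0.1535, 22/228=0.0965, 20/228=0.0877, 119/228=0.5219, 5/228=0.0219, 27/228=0.1184
Proportions for Species B (n=72): 19/72=0.2639, 6/72=0.0833, 8/72=0.1111, 14/72=0.1944, 24/72=0.3333, 1/72=0.0139
Σp_Aᵢ² = 0.1535² + 0.0965² + 0.0877² + 0.5219² + 0.0219² + 0.1184² = 0.023562 + 0.009312 + 0.007691 + 0.272380 + 0.000480 + 0.014019 = 0.327444
B_A = 1 / 0.327444 = 3.0540
Σp_Bᵢ² = 0.2639² + 0.0833² + 0.1111² + 0.1944² + 0.3333² + 0.0139² = 0.069643 + 0.006939 + 0.012343 + 0.037791 + 0.111089 + 0.000193 = 0.237998
B_B = 1 / 0.237998 = 4.2017
Highest B → broadest niche (most generalist): Species B (B = 4.20).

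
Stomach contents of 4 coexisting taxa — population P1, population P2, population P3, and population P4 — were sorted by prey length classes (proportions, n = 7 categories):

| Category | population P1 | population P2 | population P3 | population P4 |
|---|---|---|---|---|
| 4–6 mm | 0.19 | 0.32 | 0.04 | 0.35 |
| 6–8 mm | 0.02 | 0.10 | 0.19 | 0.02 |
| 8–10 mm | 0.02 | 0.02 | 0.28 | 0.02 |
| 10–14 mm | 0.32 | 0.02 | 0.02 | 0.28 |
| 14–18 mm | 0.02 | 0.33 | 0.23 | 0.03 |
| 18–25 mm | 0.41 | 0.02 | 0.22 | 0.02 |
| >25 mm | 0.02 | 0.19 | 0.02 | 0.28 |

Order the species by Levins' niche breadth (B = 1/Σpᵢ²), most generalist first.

Σp_P1ᵢ² = 0.19² + 0.02² + 0.02² + 0.32² + 0.02² + 0.41² + 0.02² = 0.0361 + 0.0004 + 0.0004 + 0.1024 + 0.0004 + 0.1681 + 0.0004 = 0.3082
B_P1 = 1 / 0.3082 = 3.2446
Σp_P2ᵢ² = 0.32² + 0.10² + 0.02² + 0.02² + 0.33² + 0.02² + 0.19² = 0.1024 + 0.0100 + 0.0004 + 0.0004 + 0.1089 + 0.0004 + 0.0361 = 0.2586
B_P2 = 1 / 0.2586 = 3.8670
Σp_P3ᵢ² = 0.04² + 0.19² + 0.28² + 0.02² + 0.23² + 0.22² + 0.02² = 0.0016 + 0.0361 + 0.0784 + 0.0004 + 0.0529 + 0.0484 + 0.0004 = 0.2182
B_P3 = 1 / 0.2182 = 4.5830
Σp_P4ᵢ² = 0.35² + 0.02² + 0.02² + 0.28² + 0.03² + 0.02² + 0.28² = 0.1225 + 0.0004 + 0.0004 + 0.0784 + 0.0009 + 0.0004 + 0.0784 = 0.2814
B_P4 = 1 / 0.2814 = 3.5537
Ranking by B (broadest → narrowest): population P3 (4.58) > population P2 (3.87) > population P4 (3.55) > population P1 (3.24)

population P3 > population P2 > population P4 > population P1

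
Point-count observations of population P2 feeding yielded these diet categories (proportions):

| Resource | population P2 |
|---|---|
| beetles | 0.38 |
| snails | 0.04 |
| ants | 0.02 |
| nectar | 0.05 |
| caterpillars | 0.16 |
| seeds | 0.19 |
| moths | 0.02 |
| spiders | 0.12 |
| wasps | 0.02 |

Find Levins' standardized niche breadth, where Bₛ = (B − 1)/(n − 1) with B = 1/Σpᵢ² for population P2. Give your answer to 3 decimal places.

0.429

Σpᵢ² = 0.38² + 0.04² + 0.02² + 0.05² + 0.16² + 0.19² + 0.02² + 0.12² + 0.02² = 0.1444 + 0.0016 + 0.0004 + 0.0025 + 0.0256 + 0.0361 + 0.0004 + 0.0144 + 0.0004 = 0.2258
B = 1 / 0.2258 = 4.42870
Bₛ = (B − 1)/(n − 1) = (4.42870 − 1)/(9 − 1) = 3.42870/8 = 0.42859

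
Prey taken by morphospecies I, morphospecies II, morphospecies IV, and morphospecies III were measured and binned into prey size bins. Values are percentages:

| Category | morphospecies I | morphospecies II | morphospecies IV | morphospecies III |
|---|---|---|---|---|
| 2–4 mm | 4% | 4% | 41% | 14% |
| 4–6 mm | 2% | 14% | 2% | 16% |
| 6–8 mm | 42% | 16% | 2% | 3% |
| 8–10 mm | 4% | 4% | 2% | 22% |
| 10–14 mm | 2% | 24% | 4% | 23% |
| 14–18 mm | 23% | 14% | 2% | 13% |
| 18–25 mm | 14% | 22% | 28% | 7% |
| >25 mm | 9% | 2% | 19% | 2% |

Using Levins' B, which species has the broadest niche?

Convert percentages to proportions (divide by 100).
Σp_Iᵢ² = 0.04² + 0.02² + 0.42² + 0.04² + 0.02² + 0.23² + 0.14² + 0.09² = 0.0016 + 0.0004 + 0.1764 + 0.0016 + 0.0004 + 0.0529 + 0.0196 + 0.0081 = 0.2610
B_I = 1 / 0.2610 = 3.8314
Σp_IIᵢ² = 0.04² + 0.14² + 0.16² + 0.04² + 0.24² + 0.14² + 0.22² + 0.02² = 0.0016 + 0.0196 + 0.0256 + 0.0016 + 0.0576 + 0.0196 + 0.0484 + 0.0004 = 0.1744
B_II = 1 / 0.1744 = 5.7339
Σp_IVᵢ² = 0.41² + 0.02² + 0.02² + 0.02² + 0.04² + 0.02² + 0.28² + 0.19² = 0.1681 + 0.0004 + 0.0004 + 0.0004 + 0.0016 + 0.0004 + 0.0784 + 0.0361 = 0.2858
B_IV = 1 / 0.2858 = 3.4990
Σp_IIIᵢ² = 0.14² + 0.16² + 0.03² + 0.22² + 0.23² + 0.13² + 0.07² + 0.02² = 0.0196 + 0.0256 + 0.0009 + 0.0484 + 0.0529 + 0.0169 + 0.0049 + 0.0004 = 0.1696
B_III = 1 / 0.1696 = 5.8962
Highest B → broadest niche (most generalist): morphospecies III (B = 5.90).

morphospecies III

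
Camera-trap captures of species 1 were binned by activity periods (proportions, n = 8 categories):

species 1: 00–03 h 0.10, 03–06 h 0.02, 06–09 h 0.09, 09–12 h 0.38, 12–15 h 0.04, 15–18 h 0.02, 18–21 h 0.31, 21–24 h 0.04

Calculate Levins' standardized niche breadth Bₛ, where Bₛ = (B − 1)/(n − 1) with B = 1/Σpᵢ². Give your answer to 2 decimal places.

0.40

Σpᵢ² = 0.10² + 0.02² + 0.09² + 0.38² + 0.04² + 0.02² + 0.31² + 0.04² = 0.0100 + 0.0004 + 0.0081 + 0.1444 + 0.0016 + 0.0004 + 0.0961 + 0.0016 = 0.2626
B = 1 / 0.2626 = 3.8081
Bₛ = (B − 1)/(n − 1) = (3.8081 − 1)/(8 − 1) = 2.8081/7 = 0.4012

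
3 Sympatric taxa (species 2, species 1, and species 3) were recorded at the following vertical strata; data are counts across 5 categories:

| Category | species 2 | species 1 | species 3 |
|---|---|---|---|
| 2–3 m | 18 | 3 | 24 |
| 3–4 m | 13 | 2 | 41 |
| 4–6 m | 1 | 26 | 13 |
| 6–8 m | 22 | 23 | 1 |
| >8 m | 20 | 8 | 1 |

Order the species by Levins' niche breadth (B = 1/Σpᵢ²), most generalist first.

Proportions for species 2 (n=74): 18/74=0.2432, 13/74=0.1757, 1/74=0.0135, 22/74=0.2973, 20/74=0.2703
Proportions for species 1 (n=62): 3/62=0.0484, 2/62=0.0323, 26/62=0.4194, 23/62=0.3710, 8/62=0.1290
Proportions for species 3 (n=80): 24/80=0.3000, 41/80=0.5125, 13/80=0.1625, 1/80=0.0125, 1/80=0.0125
Σp_2ᵢ² = 0.2432² + 0.1757² + 0.0135² + 0.2973² + 0.2703² = 0.059146 + 0.030870 + 0.000182 + 0.088387 + 0.073062 = 0.251647
B_2 = 1 / 0.251647 = 3.9738
Σp_1ᵢ² = 0.0484² + 0.0323² + 0.4194² + 0.3710² + 0.1290² = 0.002343 + 0.001043 + 0.175896 + 0.137641 + 0.016641 = 0.333564
B_1 = 1 / 0.333564 = 2.9979
Σp_3ᵢ² = 0.3000² + 0.5125² + 0.1625² + 0.0125² + 0.0125² = 0.090000 + 0.262656 + 0.026406 + 0.000156 + 0.000156 = 0.379374
B_3 = 1 / 0.379374 = 2.6359
Ranking by B (broadest → narrowest): species 2 (3.97) > species 1 (3.00) > species 3 (2.64)

species 2 > species 1 > species 3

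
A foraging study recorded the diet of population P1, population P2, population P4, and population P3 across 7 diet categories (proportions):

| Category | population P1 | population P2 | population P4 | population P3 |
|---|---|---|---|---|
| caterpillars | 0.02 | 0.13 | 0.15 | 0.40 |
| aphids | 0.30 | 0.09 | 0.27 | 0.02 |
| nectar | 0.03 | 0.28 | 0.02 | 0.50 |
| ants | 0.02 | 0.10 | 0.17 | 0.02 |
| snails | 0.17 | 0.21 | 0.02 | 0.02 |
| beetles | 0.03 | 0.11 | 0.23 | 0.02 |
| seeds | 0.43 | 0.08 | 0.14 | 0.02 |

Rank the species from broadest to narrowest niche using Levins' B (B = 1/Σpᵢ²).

Σp_P1ᵢ² = 0.02² + 0.30² + 0.03² + 0.02² + 0.17² + 0.03² + 0.43² = 0.0004 + 0.0900 + 0.0009 + 0.0004 + 0.0289 + 0.0009 + 0.1849 = 0.3064
B_P1 = 1 / 0.3064 = 3.2637
Σp_P2ᵢ² = 0.13² + 0.09² + 0.28² + 0.10² + 0.21² + 0.11² + 0.08² = 0.0169 + 0.0081 + 0.0784 + 0.0100 + 0.0441 + 0.0121 + 0.0064 = 0.1760
B_P2 = 1 / 0.1760 = 5.6818
Σp_P4ᵢ² = 0.15² + 0.27² + 0.02² + 0.17² + 0.02² + 0.23² + 0.14² = 0.0225 + 0.0729 + 0.0004 + 0.0289 + 0.0004 + 0.0529 + 0.0196 = 0.1976
B_P4 = 1 / 0.1976 = 5.0607
Σp_P3ᵢ² = 0.40² + 0.02² + 0.50² + 0.02² + 0.02² + 0.02² + 0.02² = 0.1600 + 0.0004 + 0.2500 + 0.0004 + 0.0004 + 0.0004 + 0.0004 = 0.4120
B_P3 = 1 / 0.4120 = 2.4272
Ranking by B (broadest → narrowest): population P2 (5.68) > population P4 (5.06) > population P1 (3.26) > population P3 (2.43)

population P2 > population P4 > population P1 > population P3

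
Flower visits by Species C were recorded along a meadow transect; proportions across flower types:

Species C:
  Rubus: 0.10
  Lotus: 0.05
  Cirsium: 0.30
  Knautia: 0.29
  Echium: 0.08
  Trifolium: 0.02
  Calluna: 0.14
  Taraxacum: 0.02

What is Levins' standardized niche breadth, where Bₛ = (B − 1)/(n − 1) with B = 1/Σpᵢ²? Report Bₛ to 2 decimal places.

Σpᵢ² = 0.10² + 0.05² + 0.30² + 0.29² + 0.08² + 0.02² + 0.14² + 0.02² = 0.0100 + 0.0025 + 0.0900 + 0.0841 + 0.0064 + 0.0004 + 0.0196 + 0.0004 = 0.2134
B = 1 / 0.2134 = 4.6860
Bₛ = (B − 1)/(n − 1) = (4.6860 − 1)/(8 − 1) = 3.6860/7 = 0.5266

0.53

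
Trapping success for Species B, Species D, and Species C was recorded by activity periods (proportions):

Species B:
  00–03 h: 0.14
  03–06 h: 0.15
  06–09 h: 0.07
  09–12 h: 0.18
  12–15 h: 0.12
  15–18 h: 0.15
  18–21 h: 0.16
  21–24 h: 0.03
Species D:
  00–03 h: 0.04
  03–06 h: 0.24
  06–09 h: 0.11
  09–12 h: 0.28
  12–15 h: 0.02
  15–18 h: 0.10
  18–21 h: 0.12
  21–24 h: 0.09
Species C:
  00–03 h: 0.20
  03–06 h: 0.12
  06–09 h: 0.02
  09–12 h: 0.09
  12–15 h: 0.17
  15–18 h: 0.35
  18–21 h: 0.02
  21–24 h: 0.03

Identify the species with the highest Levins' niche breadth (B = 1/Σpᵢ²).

Species B

Σp_Bᵢ² = 0.14² + 0.15² + 0.07² + 0.18² + 0.12² + 0.15² + 0.16² + 0.03² = 0.0196 + 0.0225 + 0.0049 + 0.0324 + 0.0144 + 0.0225 + 0.0256 + 0.0009 = 0.1428
B_B = 1 / 0.1428 = 7.0028
Σp_Dᵢ² = 0.04² + 0.24² + 0.11² + 0.28² + 0.02² + 0.10² + 0.12² + 0.09² = 0.0016 + 0.0576 + 0.0121 + 0.0784 + 0.0004 + 0.0100 + 0.0144 + 0.0081 = 0.1826
B_D = 1 / 0.1826 = 5.4765
Σp_Cᵢ² = 0.20² + 0.12² + 0.02² + 0.09² + 0.17² + 0.35² + 0.02² + 0.03² = 0.0400 + 0.0144 + 0.0004 + 0.0081 + 0.0289 + 0.1225 + 0.0004 + 0.0009 = 0.2156
B_C = 1 / 0.2156 = 4.6382
Highest B → broadest niche (most generalist): Species B (B = 7.00).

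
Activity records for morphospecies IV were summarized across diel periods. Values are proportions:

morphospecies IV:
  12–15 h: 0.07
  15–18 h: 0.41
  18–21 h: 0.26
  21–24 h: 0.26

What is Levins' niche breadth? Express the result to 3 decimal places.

Σpᵢ² = 0.07² + 0.41² + 0.26² + 0.26² = 0.0049 + 0.1681 + 0.0676 + 0.0676 = 0.3082
B = 1 / 0.3082 = 3.24465

3.245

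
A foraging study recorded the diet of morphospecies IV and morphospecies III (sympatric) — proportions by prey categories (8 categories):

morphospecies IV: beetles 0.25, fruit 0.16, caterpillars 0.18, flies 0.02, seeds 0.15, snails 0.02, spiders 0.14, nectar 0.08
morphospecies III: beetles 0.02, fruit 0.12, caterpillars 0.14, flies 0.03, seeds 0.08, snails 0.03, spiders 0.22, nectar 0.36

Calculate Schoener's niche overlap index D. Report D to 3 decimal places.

0.620

Σ|p₁ᵢ − p₂ᵢ| = 0.23 + 0.04 + 0.04 + 0.01 + 0.07 + 0.01 + 0.08 + 0.28 = 0.76
D = 1 − ½ × 0.76 = 1 − 0.380 = 0.62000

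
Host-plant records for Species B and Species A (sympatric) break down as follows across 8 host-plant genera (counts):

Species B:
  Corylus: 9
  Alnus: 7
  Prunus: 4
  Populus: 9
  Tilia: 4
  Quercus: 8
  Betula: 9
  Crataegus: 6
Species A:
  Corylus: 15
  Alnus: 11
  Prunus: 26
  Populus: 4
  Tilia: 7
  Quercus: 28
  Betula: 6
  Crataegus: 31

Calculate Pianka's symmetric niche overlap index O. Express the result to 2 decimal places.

Proportions for Species B (n=56): 9/56=0.1607, 7/56=0.1250, 4/56=0.0714, 9/56=0.1607, 4/56=0.0714, 8/56=0.1429, 9/56=0.1607, 6/56=0.1071
Proportions for Species A (n=128): 15/128=0.1172, 11/128=0.0859, 26/128=0.2031, 4/128=0.0313, 7/128=0.0547, 28/128=0.2188, 6/128=0.0469, 31/128=0.2422
Σ p₁ᵢp₂ᵢ = 0.018834 + 0.010738 + 0.014501 + 0.005030 + 0.003906 + 0.031267 + 0.007537 + 0.025940 = 0.117753
Σp_1ᵢ² = 0.1607² + 0.1250² + 0.0714² + 0.1607² + 0.0714² + 0.1429² + 0.1607² + 0.1071² = 0.025824 + 0.015625 + 0.005098 + 0.025824 + 0.005098 + 0.020420 + 0.025824 + 0.011470 = 0.135183
Σp_2ᵢ² = 0.1172² + 0.0859² + 0.2031² + 0.0313² + 0.0547² + 0.2188² + 0.0469² + 0.2422² = 0.013736 + 0.007379 + 0.041250 + 0.000980 + 0.002992 + 0.047873 + 0.002200 + 0.058661 = 0.175071
O = 0.117753 / √(0.135183 × 0.175071) = 0.117753 / 0.1538396 = 0.7654

0.77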